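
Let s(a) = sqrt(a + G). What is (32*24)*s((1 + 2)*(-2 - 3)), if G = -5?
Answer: 1536*I*sqrt(5) ≈ 3434.6*I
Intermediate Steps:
s(a) = sqrt(-5 + a) (s(a) = sqrt(a - 5) = sqrt(-5 + a))
(32*24)*s((1 + 2)*(-2 - 3)) = (32*24)*sqrt(-5 + (1 + 2)*(-2 - 3)) = 768*sqrt(-5 + 3*(-5)) = 768*sqrt(-5 - 15) = 768*sqrt(-20) = 768*(2*I*sqrt(5)) = 1536*I*sqrt(5)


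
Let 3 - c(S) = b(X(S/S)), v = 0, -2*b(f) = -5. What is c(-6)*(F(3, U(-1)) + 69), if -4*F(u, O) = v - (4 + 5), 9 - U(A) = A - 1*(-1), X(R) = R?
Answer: 285/8 ≈ 35.625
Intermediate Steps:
b(f) = 5/2 (b(f) = -½*(-5) = 5/2)
U(A) = 8 - A (U(A) = 9 - (A - 1*(-1)) = 9 - (A + 1) = 9 - (1 + A) = 9 + (-1 - A) = 8 - A)
c(S) = ½ (c(S) = 3 - 1*5/2 = 3 - 5/2 = ½)
F(u, O) = 9/4 (F(u, O) = -(0 - (4 + 5))/4 = -(0 - 1*9)/4 = -(0 - 9)/4 = -¼*(-9) = 9/4)
c(-6)*(F(3, U(-1)) + 69) = (9/4 + 69)/2 = (½)*(285/4) = 285/8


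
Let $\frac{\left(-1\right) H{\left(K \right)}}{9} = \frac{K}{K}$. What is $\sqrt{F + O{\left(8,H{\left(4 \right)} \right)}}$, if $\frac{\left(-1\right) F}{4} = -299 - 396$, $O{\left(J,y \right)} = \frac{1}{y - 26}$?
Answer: $\frac{3 \sqrt{378385}}{35} \approx 52.725$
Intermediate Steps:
$H{\left(K \right)} = -9$ ($H{\left(K \right)} = - 9 \frac{K}{K} = \left(-9\right) 1 = -9$)
$O{\left(J,y \right)} = \frac{1}{-26 + y}$
$F = 2780$ ($F = - 4 \left(-299 - 396\right) = \left(-4\right) \left(-695\right) = 2780$)
$\sqrt{F + O{\left(8,H{\left(4 \right)} \right)}} = \sqrt{2780 + \frac{1}{-26 - 9}} = \sqrt{2780 + \frac{1}{-35}} = \sqrt{2780 - \frac{1}{35}} = \sqrt{\frac{97299}{35}} = \frac{3 \sqrt{378385}}{35}$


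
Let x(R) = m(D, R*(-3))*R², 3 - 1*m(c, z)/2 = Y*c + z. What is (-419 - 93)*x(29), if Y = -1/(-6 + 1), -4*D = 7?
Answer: -389039872/5 ≈ -7.7808e+7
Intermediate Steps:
D = -7/4 (D = -¼*7 = -7/4 ≈ -1.7500)
Y = ⅕ (Y = -1/(-5) = -1*(-⅕) = ⅕ ≈ 0.20000)
m(c, z) = 6 - 2*z - 2*c/5 (m(c, z) = 6 - 2*(c/5 + z) = 6 - 2*(z + c/5) = 6 + (-2*z - 2*c/5) = 6 - 2*z - 2*c/5)
x(R) = R²*(67/10 + 6*R) (x(R) = (6 - 2*R*(-3) - ⅖*(-7/4))*R² = (6 - (-6)*R + 7/10)*R² = (6 + 6*R + 7/10)*R² = (67/10 + 6*R)*R² = R²*(67/10 + 6*R))
(-419 - 93)*x(29) = (-419 - 93)*((⅒)*29²*(67 + 60*29)) = -256*841*(67 + 1740)/5 = -256*841*1807/5 = -512*1519687/10 = -389039872/5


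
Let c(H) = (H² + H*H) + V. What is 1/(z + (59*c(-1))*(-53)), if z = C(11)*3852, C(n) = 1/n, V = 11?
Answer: -11/443309 ≈ -2.4813e-5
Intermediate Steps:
c(H) = 11 + 2*H² (c(H) = (H² + H*H) + 11 = (H² + H²) + 11 = 2*H² + 11 = 11 + 2*H²)
z = 3852/11 ≈ 350.18
1/(z + (59*c(-1))*(-53)) = 1/(3852/11 + (59*(11 + 2*(-1)²))*(-53)) = 1/(3852/11 + (59*(11 + 2*1))*(-53)) = 1/(3852/11 + (59*(11 + 2))*(-53)) = 1/(3852/11 + (59*13)*(-53)) = 1/(3852/11 + 767*(-53)) = 1/(3852/11 - 40651) = 1/(-443309/11) = -11/443309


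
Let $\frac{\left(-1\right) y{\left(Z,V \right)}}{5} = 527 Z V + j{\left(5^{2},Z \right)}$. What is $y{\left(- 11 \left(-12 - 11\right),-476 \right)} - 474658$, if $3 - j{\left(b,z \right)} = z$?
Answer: $316854372$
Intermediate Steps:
$j{\left(b,z \right)} = 3 - z$
$y{\left(Z,V \right)} = -15 + 5 Z - 2635 V Z$ ($y{\left(Z,V \right)} = - 5 \left(527 Z V - \left(-3 + Z\right)\right) = - 5 \left(527 V Z - \left(-3 + Z\right)\right) = - 5 \left(3 - Z + 527 V Z\right) = -15 + 5 Z - 2635 V Z$)
$y{\left(- 11 \left(-12 - 11\right),-476 \right)} - 474658 = \left(-15 + 5 \left(- 11 \left(-12 - 11\right)\right) - - 1254260 \left(- 11 \left(-12 - 11\right)\right)\right) - 474658 = \left(-15 + 5 \left(\left(-11\right) \left(-23\right)\right) - - 1254260 \left(\left(-11\right) \left(-23\right)\right)\right) - 474658 = \left(-15 + 5 \cdot 253 - \left(-1254260\right) 253\right) - 474658 = \left(-15 + 1265 + 317327780\right) - 474658 = 317329030 - 474658 = 316854372$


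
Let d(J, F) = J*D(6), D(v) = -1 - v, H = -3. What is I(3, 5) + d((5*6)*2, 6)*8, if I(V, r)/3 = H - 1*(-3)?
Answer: -3360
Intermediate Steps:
I(V, r) = 0 (I(V, r) = 3*(-3 - 1*(-3)) = 3*(-3 + 3) = 3*0 = 0)
d(J, F) = -7*J (d(J, F) = J*(-1 - 1*6) = J*(-1 - 6) = J*(-7) = -7*J)
I(3, 5) + d((5*6)*2, 6)*8 = 0 - 7*5*6*2*8 = 0 - 210*2*8 = 0 - 7*60*8 = 0 - 420*8 = 0 - 3360 = -3360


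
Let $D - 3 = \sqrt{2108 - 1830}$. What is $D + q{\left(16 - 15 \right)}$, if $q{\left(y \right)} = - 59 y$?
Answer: $-56 + \sqrt{278} \approx -39.327$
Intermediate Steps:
$D = 3 + \sqrt{278}$ ($D = 3 + \sqrt{2108 - 1830} = 3 + \sqrt{278} \approx 19.673$)
$D + q{\left(16 - 15 \right)} = \left(3 + \sqrt{278}\right) - 59 \left(16 - 15\right) = \left(3 + \sqrt{278}\right) - 59 = -56 + \sqrt{278}$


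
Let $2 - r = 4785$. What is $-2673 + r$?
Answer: $-7456$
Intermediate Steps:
$r = -4783$ ($r = 2 - 4785 = -4783$)
$-2673 + r = -2673 - 4783 = -7456$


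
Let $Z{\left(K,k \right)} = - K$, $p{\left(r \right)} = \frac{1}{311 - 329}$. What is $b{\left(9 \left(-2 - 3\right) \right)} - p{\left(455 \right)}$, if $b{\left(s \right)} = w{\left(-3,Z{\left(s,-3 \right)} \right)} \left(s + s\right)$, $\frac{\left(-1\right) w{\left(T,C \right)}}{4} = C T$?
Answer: $- \frac{874799}{18} \approx -48600.0$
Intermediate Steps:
$p{\left(r \right)} = - \frac{1}{18}$ ($p{\left(r \right)} = \frac{1}{-18} = - \frac{1}{18}$)
$w{\left(T,C \right)} = - 4 C T$
$b{\left(s \right)} = - 24 s^{2}$ ($b{\left(s \right)} = \left(-4\right) \left(- s\right) \left(-3\right) \left(s + s\right) = - 12 s 2 s = - 24 s^{2}$)
$b{\left(9 \left(-2 - 3\right) \right)} - p{\left(455 \right)} = - 24 \left(9 \left(-2 - 3\right)\right)^{2} - - \frac{1}{18} = - 24 \left(9 \left(-5\right)\right)^{2} + \frac{1}{18} = - 24 \left(-45\right)^{2} + \frac{1}{18} = \left(-24\right) 2025 + \frac{1}{18} = -48600 + \frac{1}{18} = - \frac{874799}{18}$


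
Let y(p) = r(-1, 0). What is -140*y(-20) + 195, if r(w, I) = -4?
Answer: 755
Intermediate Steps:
y(p) = -4
-140*y(-20) + 195 = -140*(-4) + 195 = 560 + 195 = 755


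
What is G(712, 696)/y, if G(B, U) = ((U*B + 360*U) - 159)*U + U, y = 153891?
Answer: 173061328/51297 ≈ 3373.7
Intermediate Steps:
G(B, U) = U + U*(-159 + 360*U + B*U) (G(B, U) = ((B*U + 360*U) - 159)*U + U = ((360*U + B*U) - 159)*U + U = (-159 + 360*U + B*U)*U + U = U*(-159 + 360*U + B*U) + U = U + U*(-159 + 360*U + B*U))
G(712, 696)/y = (696*(-158 + 360*696 + 712*696))/153891 = (696*(-158 + 250560 + 495552))*(1/153891) = (696*745954)*(1/153891) = 519183984*(1/153891) = 173061328/51297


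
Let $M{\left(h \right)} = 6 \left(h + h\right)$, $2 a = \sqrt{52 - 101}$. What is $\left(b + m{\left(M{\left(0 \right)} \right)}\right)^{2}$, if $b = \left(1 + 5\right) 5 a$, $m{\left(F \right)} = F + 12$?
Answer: $-10881 + 2520 i \approx -10881.0 + 2520.0 i$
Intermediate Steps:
$a = \frac{7 i}{2}$ ($a = \frac{\sqrt{52 - 101}}{2} = \frac{\sqrt{-49}}{2} = \frac{7 i}{2} \approx 3.5 i$)
$M{\left(h \right)} = 12 h$ ($M{\left(h \right)} = 6 \cdot 2 h = 12 h$)
$m{\left(F \right)} = 12 + F$
$b = 105 i$ ($b = \left(1 + 5\right) 5 \frac{7 i}{2} = 6 \cdot 5 \frac{7 i}{2} = 30 \frac{7 i}{2} = 105 i \approx 105.0 i$)
$\left(b + m{\left(M{\left(0 \right)} \right)}\right)^{2} = \left(105 i + \left(12 + 12 \cdot 0\right)\right)^{2} = \left(105 i + \left(12 + 0\right)\right)^{2} = \left(105 i + 12\right)^{2} = \left(12 + 105 i\right)^{2}$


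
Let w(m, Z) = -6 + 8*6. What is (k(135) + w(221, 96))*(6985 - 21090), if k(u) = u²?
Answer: -257656035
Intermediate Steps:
w(m, Z) = 42 (w(m, Z) = -6 + 48 = 42)
(k(135) + w(221, 96))*(6985 - 21090) = (135² + 42)*(6985 - 21090) = (18225 + 42)*(-14105) = 18267*(-14105) = -257656035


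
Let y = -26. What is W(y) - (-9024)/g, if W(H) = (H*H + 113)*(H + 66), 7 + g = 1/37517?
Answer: 3974835336/131309 ≈ 30271.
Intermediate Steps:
g = -262618/37517 (g = -7 + 1/37517 = -262618/37517 ≈ -7.0000)
W(H) = (66 + H)*(113 + H²) (W(H) = (H² + 113)*(66 + H) = (113 + H²)*(66 + H) = (66 + H)*(113 + H²))
W(y) - (-9024)/g = (7458 + (-26)³ + 66*(-26)² + 113*(-26)) - (-9024)/(-262618/37517) = (7458 - 17576 + 66*676 - 2938) - (-9024)*(-37517)/262618 = (7458 - 17576 + 44616 - 2938) - 1*169276704/131309 = 31560 - 169276704/131309 = 3974835336/131309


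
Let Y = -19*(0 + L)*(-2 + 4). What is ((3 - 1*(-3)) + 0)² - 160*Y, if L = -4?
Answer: -24284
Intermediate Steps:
Y = 152 (Y = -19*(0 - 4)*(-2 + 4) = -(-76)*2 = -19*(-8) = 152)
((3 - 1*(-3)) + 0)² - 160*Y = ((3 - 1*(-3)) + 0)² - 160*152 = ((3 + 3) + 0)² - 24320 = (6 + 0)² - 24320 = 6² - 24320 = 36 - 24320 = -24284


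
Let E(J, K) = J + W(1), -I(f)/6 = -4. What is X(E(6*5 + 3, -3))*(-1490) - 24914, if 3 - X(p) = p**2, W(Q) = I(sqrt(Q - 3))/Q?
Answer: 4811626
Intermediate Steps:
I(f) = 24 (I(f) = -6*(-4) = 24)
W(Q) = 24/Q
E(J, K) = 24 + J (E(J, K) = J + 24/1 = J + 24*1 = J + 24 = 24 + J)
X(p) = 3 - p**2
X(E(6*5 + 3, -3))*(-1490) - 24914 = (3 - (24 + (6*5 + 3))**2)*(-1490) - 24914 = (3 - (24 + (30 + 3))**2)*(-1490) - 24914 = (3 - (24 + 33)**2)*(-1490) - 24914 = (3 - 1*57**2)*(-1490) - 24914 = (3 - 1*3249)*(-1490) - 24914 = (3 - 3249)*(-1490) - 24914 = -3246*(-1490) - 24914 = 4836540 - 24914 = 4811626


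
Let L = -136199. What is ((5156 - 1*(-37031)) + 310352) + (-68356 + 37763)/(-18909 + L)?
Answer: 54681649805/155108 ≈ 3.5254e+5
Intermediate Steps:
((5156 - 1*(-37031)) + 310352) + (-68356 + 37763)/(-18909 + L) = ((5156 - 1*(-37031)) + 310352) + (-68356 + 37763)/(-18909 - 136199) = ((5156 + 37031) + 310352) - 30593/(-155108) = (42187 + 310352) - 30593*(-1/155108) = 352539 + 30593/155108 = 54681649805/155108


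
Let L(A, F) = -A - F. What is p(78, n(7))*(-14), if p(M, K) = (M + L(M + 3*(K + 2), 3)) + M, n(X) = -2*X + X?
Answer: -1260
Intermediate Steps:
n(X) = -X
p(M, K) = -9 + M - 3*K (p(M, K) = (M + (-(M + 3*(K + 2)) - 1*3)) + M = (M + (-(M + 3*(2 + K)) - 3)) + M = (M + (-(M + (6 + 3*K)) - 3)) + M = (M + (-(6 + M + 3*K) - 3)) + M = (M + ((-6 - M - 3*K) - 3)) + M = (M + (-9 - M - 3*K)) + M = (-9 - 3*K) + M = -9 + M - 3*K)
p(78, n(7))*(-14) = (-9 + 78 - (-3)*7)*(-14) = (-9 + 78 - 3*(-7))*(-14) = (-9 + 78 + 21)*(-14) = 90*(-14) = -1260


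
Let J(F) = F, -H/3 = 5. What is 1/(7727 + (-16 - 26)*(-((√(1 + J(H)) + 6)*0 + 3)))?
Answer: 1/7853 ≈ 0.00012734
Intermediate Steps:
H = -15 (H = -3*5 = -15)
1/(7727 + (-16 - 26)*(-((√(1 + J(H)) + 6)*0 + 3))) = 1/(7727 + (-16 - 26)*(-((√(1 - 15) + 6)*0 + 3))) = 1/(7727 - (-42)*((√(-14) + 6)*0 + 3)) = 1/(7727 - (-42)*((I*√14 + 6)*0 + 3)) = 1/(7727 - (-42)*((6 + I*√14)*0 + 3)) = 1/(7727 - (-42)*(0 + 3)) = 1/(7727 - (-42)*3) = 1/(7727 - 42*(-3)) = 1/(7727 + 126) = 1/7853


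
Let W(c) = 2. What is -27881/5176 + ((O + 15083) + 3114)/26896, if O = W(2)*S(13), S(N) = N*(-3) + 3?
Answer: -82009047/17401712 ≈ -4.7127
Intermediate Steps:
S(N) = 3 - 3*N (S(N) = -3*N + 3 = 3 - 3*N)
O = -72 (O = 2*(3 - 3*13) = 2*(3 - 39) = 2*(-36) = -72)
-27881/5176 + ((O + 15083) + 3114)/26896 = -27881/5176 + ((-72 + 15083) + 3114)/26896 = -27881*1/5176 + (15011 + 3114)*(1/26896) = -27881/5176 + 18125*(1/26896) = -27881/5176 + 18125/26896 = -82009047/17401712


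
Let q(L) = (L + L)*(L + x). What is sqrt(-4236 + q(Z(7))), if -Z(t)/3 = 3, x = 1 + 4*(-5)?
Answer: 2*I*sqrt(933) ≈ 61.09*I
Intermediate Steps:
x = -19 (x = 1 - 20 = -19)
Z(t) = -9 (Z(t) = -3*3 = -9)
q(L) = 2*L*(-19 + L) (q(L) = (L + L)*(L - 19) = (2*L)*(-19 + L) = 2*L*(-19 + L))
sqrt(-4236 + q(Z(7))) = sqrt(-4236 + 2*(-9)*(-19 - 9)) = sqrt(-4236 + 2*(-9)*(-28)) = sqrt(-4236 + 504) = sqrt(-3732) = 2*I*sqrt(933)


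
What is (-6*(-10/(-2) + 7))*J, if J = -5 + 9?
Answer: -288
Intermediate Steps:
J = 4
(-6*(-10/(-2) + 7))*J = -6*(-10/(-2) + 7)*4 = -6*(-10*(-½) + 7)*4 = -6*(5 + 7)*4 = -6*12*4 = -72*4 = -288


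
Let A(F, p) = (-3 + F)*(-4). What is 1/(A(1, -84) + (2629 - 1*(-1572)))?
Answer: 1/4209 ≈ 0.00023759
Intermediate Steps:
A(F, p) = 12 - 4*F
1/(A(1, -84) + (2629 - 1*(-1572))) = 1/((12 - 4*1) + (2629 - 1*(-1572))) = 1/((12 - 4) + (2629 + 1572)) = 1/(8 + 4201) = 1/4209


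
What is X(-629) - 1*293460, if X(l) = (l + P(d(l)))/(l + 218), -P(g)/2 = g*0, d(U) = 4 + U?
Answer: -120611431/411 ≈ -2.9346e+5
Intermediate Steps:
P(g) = 0 (P(g) = -2*g*0 = -2*0 = 0)
X(l) = l/(218 + l) (X(l) = (l + 0)/(l + 218) = l/(218 + l))
X(-629) - 1*293460 = -629/(218 - 629) - 1*293460 = -629/(-411) - 293460 = -629*(-1/411) - 293460 = 629/411 - 293460 = -120611431/411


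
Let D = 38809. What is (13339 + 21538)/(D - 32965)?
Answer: 34877/5844 ≈ 5.9680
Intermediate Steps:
(13339 + 21538)/(D - 32965) = (13339 + 21538)/(38809 - 32965) = 34877/5844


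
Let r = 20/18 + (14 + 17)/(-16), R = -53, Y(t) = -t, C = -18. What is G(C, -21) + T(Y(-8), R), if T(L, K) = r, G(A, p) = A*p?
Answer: 54313/144 ≈ 377.17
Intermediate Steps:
r = -119/144 (r = 20*(1/18) + 31*(-1/16) = 10/9 - 31/16 = -119/144 ≈ -0.82639)
T(L, K) = -119/144
G(C, -21) + T(Y(-8), R) = -18*(-21) - 119/144 = 378 - 119/144 = 54313/144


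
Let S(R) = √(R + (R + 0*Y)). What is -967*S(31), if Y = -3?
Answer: -967*√62 ≈ -7614.2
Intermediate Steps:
S(R) = √2*√R (S(R) = √(R + (R + 0*(-3))) = √(R + (R + 0)) = √(R + R) = √(2*R) = √2*√R)
-967*S(31) = -967*√2*√31 = -967*√62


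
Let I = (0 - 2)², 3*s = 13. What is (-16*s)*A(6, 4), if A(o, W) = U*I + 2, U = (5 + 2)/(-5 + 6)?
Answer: -2080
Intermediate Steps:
s = 13/3 (s = (⅓)*13 = 13/3 ≈ 4.3333)
U = 7 (U = 7/1 = 7*1 = 7)
I = 4 (I = (-2)² = 4)
A(o, W) = 30 (A(o, W) = 7*4 + 2 = 28 + 2 = 30)
(-16*s)*A(6, 4) = -16*13/3*30 = -208/3*30 = -2080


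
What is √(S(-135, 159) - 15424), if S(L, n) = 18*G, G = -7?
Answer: 5*I*√622 ≈ 124.7*I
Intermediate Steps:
S(L, n) = -126 (S(L, n) = 18*(-7) = -126)
√(S(-135, 159) - 15424) = √(-126 - 15424) = √(-15550) = 5*I*√622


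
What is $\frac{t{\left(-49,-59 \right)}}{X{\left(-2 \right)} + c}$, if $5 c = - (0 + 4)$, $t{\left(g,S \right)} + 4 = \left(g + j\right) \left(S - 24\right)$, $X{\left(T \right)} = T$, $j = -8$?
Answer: $- \frac{23635}{14} \approx -1688.2$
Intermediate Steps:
$t{\left(g,S \right)} = -4 + \left(-24 + S\right) \left(-8 + g\right)$ ($t{\left(g,S \right)} = -4 + \left(g - 8\right) \left(S - 24\right) = -4 + \left(-8 + g\right) \left(-24 + S\right) = -4 + \left(-24 + S\right) \left(-8 + g\right)$)
$c = - \frac{4}{5}$ ($c = \frac{\left(-1\right) \left(0 + 4\right)}{5} = \frac{\left(-1\right) 4}{5} = \frac{1}{5} \left(-4\right) = - \frac{4}{5} \approx -0.8$)
$\frac{t{\left(-49,-59 \right)}}{X{\left(-2 \right)} + c} = \frac{188 - -1176 - -472 - -2891}{-2 - \frac{4}{5}} = \frac{188 + 1176 + 472 + 2891}{- \frac{14}{5}} = 4727 \left(- \frac{5}{14}\right) = - \frac{23635}{14}$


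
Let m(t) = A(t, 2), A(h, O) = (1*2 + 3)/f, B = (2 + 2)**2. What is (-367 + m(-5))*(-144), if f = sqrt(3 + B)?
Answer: 52848 - 720*sqrt(19)/19 ≈ 52683.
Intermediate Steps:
B = 16 (B = 4**2 = 16)
f = sqrt(19) (f = sqrt(3 + 16) = sqrt(19) ≈ 4.3589)
A(h, O) = 5*sqrt(19)/19 (A(h, O) = (1*2 + 3)/(sqrt(19)) = (2 + 3)*(sqrt(19)/19) = 5*(sqrt(19)/19) = 5*sqrt(19)/19)
m(t) = 5*sqrt(19)/19
(-367 + m(-5))*(-144) = (-367 + 5*sqrt(19)/19)*(-144) = 52848 - 720*sqrt(19)/19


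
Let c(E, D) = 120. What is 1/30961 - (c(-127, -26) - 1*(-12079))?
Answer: -377693238/30961 ≈ -12199.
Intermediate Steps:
1/30961 - (c(-127, -26) - 1*(-12079)) = 1/30961 - (120 - 1*(-12079)) = 1/30961 - (120 + 12079) = 1/30961 - 1*12199 = 1/30961 - 12199 = -377693238/30961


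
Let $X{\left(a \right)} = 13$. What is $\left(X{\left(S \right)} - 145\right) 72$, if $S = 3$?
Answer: $-9504$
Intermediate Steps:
$\left(X{\left(S \right)} - 145\right) 72 = \left(13 - 145\right) 72 = \left(-132\right) 72 = -9504$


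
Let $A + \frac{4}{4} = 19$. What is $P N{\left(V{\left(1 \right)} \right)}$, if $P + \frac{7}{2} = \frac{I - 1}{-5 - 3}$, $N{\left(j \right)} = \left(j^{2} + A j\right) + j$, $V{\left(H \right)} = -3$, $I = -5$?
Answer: $132$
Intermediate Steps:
$A = 18$ ($A = -1 + 19 = 18$)
$N{\left(j \right)} = j^{2} + 19 j$ ($N{\left(j \right)} = \left(j^{2} + 18 j\right) + j = j^{2} + 19 j$)
$P = - \frac{11}{4}$ ($P = - \frac{7}{2} + \frac{-5 - 1}{-5 - 3} = - \frac{7}{2} - \frac{6}{-8} = - \frac{7}{2} - - \frac{3}{4} = - \frac{7}{2} + \frac{3}{4} = - \frac{11}{4} \approx -2.75$)
$P N{\left(V{\left(1 \right)} \right)} = - \frac{11 \left(- 3 \left(19 - 3\right)\right)}{4} = - \frac{11 \left(\left(-3\right) 16\right)}{4} = \left(- \frac{11}{4}\right) \left(-48\right) = 132$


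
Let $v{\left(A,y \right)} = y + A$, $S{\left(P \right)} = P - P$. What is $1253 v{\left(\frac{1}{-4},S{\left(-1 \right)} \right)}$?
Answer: $- \frac{1253}{4} \approx -313.25$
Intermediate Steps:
$S{\left(P \right)} = 0$
$v{\left(A,y \right)} = A + y$
$1253 v{\left(\frac{1}{-4},S{\left(-1 \right)} \right)} = 1253 \left(\frac{1}{-4} + 0\right) = 1253 \left(- \frac{1}{4} + 0\right) = 1253 \left(- \frac{1}{4}\right) = - \frac{1253}{4}$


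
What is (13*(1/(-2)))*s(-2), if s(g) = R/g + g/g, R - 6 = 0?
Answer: 13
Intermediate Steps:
R = 6 (R = 6 + 0 = 6)
s(g) = 1 + 6/g (s(g) = 6/g + g/g = 6/g + 1 = 1 + 6/g)
(13*(1/(-2)))*s(-2) = (13*(1/(-2)))*((6 - 2)/(-2)) = (13*(1*(-1/2)))*(-1/2*4) = (13*(-1/2))*(-2) = -13/2*(-2) = 13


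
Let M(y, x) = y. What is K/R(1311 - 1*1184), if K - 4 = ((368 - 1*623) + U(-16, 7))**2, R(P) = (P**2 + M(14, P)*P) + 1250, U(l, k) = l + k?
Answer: 69700/19157 ≈ 3.6384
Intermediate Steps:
U(l, k) = k + l
R(P) = 1250 + P**2 + 14*P (R(P) = (P**2 + 14*P) + 1250 = 1250 + P**2 + 14*P)
K = 69700 (K = 4 + ((368 - 1*623) + (7 - 16))**2 = 4 + ((368 - 623) - 9)**2 = 4 + (-255 - 9)**2 = 4 + (-264)**2 = 4 + 69696 = 69700)
K/R(1311 - 1*1184) = 69700/(1250 + (1311 - 1*1184)**2 + 14*(1311 - 1*1184)) = 69700/(1250 + (1311 - 1184)**2 + 14*(1311 - 1184)) = 69700/(1250 + 127**2 + 14*127) = 69700/(1250 + 16129 + 1778) = 69700/19157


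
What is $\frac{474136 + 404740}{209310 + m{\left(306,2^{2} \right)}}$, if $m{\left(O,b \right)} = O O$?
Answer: $\frac{439438}{151473} \approx 2.9011$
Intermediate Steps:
$m{\left(O,b \right)} = O^{2}$
$\frac{474136 + 404740}{209310 + m{\left(306,2^{2} \right)}} = \frac{474136 + 404740}{209310 + 306^{2}} = \frac{878876}{209310 + 93636} = \frac{878876}{302946} = 878876 \cdot \frac{1}{302946} = \frac{439438}{151473}$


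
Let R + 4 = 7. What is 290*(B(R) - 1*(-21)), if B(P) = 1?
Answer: 6380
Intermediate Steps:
R = 3 (R = -4 + 7 = 3)
290*(B(R) - 1*(-21)) = 290*(1 - 1*(-21)) = 290*(1 + 21) = 290*22 = 6380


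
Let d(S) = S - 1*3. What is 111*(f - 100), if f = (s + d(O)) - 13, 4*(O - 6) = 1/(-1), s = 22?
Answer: -39183/4 ≈ -9795.8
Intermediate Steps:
O = 23/4 (O = 6 + (¼)/(-1) = 6 + (¼)*(-1) = 6 - ¼ = 23/4 ≈ 5.7500)
d(S) = -3 + S (d(S) = S - 3 = -3 + S)
f = 47/4 (f = (22 + (-3 + 23/4)) - 13 = (22 + 11/4) - 13 = 99/4 - 13 = 47/4 ≈ 11.750)
111*(f - 100) = 111*(47/4 - 100) = 111*(-353/4) = -39183/4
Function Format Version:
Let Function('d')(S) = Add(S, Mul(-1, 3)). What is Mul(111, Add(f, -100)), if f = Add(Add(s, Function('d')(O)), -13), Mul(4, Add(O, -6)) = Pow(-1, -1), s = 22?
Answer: Rational(-39183, 4) ≈ -9795.8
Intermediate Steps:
O = Rational(23, 4) (O = Add(6, Mul(Rational(1, 4), Pow(-1, -1))) = Add(6, Mul(Rational(1, 4), -1)) = Add(6, Rational(-1, 4)) = Rational(23, 4) ≈ 5.7500)
Function('d')(S) = Add(-3, S) (Function('d')(S) = Add(S, -3) = Add(-3, S))
f = Rational(47, 4) (f = Add(Add(22, Add(-3, Rational(23, 4))), -13) = Add(Add(22, Rational(11, 4)), -13) = Add(Rational(99, 4), -13) = Rational(47, 4) ≈ 11.750)
Mul(111, Add(f, -100)) = Mul(111, Add(Rational(47, 4), -100)) = Mul(111, Rational(-353, 4)) = Rational(-39183, 4)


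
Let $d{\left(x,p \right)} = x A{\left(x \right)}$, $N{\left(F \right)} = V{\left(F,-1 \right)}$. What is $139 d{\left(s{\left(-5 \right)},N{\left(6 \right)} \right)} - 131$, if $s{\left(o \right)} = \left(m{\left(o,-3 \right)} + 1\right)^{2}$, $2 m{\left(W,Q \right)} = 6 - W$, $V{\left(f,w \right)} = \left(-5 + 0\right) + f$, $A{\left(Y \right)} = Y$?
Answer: $\frac{3967883}{16} \approx 2.4799 \cdot 10^{5}$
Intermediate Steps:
$V{\left(f,w \right)} = -5 + f$
$m{\left(W,Q \right)} = 3 - \frac{W}{2}$ ($m{\left(W,Q \right)} = \frac{6 - W}{2} = 3 - \frac{W}{2}$)
$s{\left(o \right)} = \left(4 - \frac{o}{2}\right)^{2}$ ($s{\left(o \right)} = \left(\left(3 - \frac{o}{2}\right) + 1\right)^{2} = \left(4 - \frac{o}{2}\right)^{2}$)
$N{\left(F \right)} = -5 + F$
$d{\left(x,p \right)} = x^{2}$ ($d{\left(x,p \right)} = x x = x^{2}$)
$139 d{\left(s{\left(-5 \right)},N{\left(6 \right)} \right)} - 131 = 139 \left(\frac{\left(-8 - 5\right)^{2}}{4}\right)^{2} - 131 = 139 \left(\frac{\left(-13\right)^{2}}{4}\right)^{2} - 131 = 139 \left(\frac{1}{4} \cdot 169\right)^{2} - 131 = 139 \left(\frac{169}{4}\right)^{2} - 131 = 139 \cdot \frac{28561}{16} - 131 = \frac{3969979}{16} - 131 = \frac{3967883}{16}$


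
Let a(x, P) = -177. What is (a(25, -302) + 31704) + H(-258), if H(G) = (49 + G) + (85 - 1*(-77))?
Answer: 31480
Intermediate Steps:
H(G) = 211 + G (H(G) = (49 + G) + (85 + 77) = (49 + G) + 162 = 211 + G)
(a(25, -302) + 31704) + H(-258) = (-177 + 31704) + (211 - 258) = 31527 - 47 = 31480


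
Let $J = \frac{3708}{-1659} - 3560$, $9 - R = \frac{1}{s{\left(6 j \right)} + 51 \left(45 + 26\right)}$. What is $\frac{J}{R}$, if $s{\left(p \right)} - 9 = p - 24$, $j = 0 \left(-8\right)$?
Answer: $- \frac{7103517096}{17946509} \approx -395.82$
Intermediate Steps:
$j = 0$
$s{\left(p \right)} = -15 + p$ ($s{\left(p \right)} = 9 + \left(p - 24\right) = 9 + \left(-24 + p\right) = -15 + p$)
$R = \frac{32453}{3606}$ ($R = 9 - \frac{1}{\left(-15 + 6 \cdot 0\right) + 51 \left(45 + 26\right)} = 9 - \frac{1}{\left(-15 + 0\right) + 51 \cdot 71} = 9 - \frac{1}{-15 + 3621} = 9 - \frac{1}{3606} = \frac{32453}{3606} \approx 8.9997$)
$J = - \frac{1969916}{553}$ ($J = 3708 \left(- \frac{1}{1659}\right) - 3560 = - \frac{1236}{553} - 3560 = - \frac{1969916}{553} \approx -3562.2$)
$\frac{J}{R} = - \frac{1969916}{553 \cdot \frac{32453}{3606}} = \left(- \frac{1969916}{553}\right) \frac{3606}{32453} = - \frac{7103517096}{17946509}$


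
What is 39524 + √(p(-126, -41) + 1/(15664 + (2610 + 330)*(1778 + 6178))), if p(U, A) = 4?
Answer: 39524 + √136963768197998/5851576 ≈ 39526.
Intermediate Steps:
39524 + √(p(-126, -41) + 1/(15664 + (2610 + 330)*(1778 + 6178))) = 39524 + √(4 + 1/(15664 + (2610 + 330)*(1778 + 6178))) = 39524 + √(4 + 1/(15664 + 2940*7956)) = 39524 + √(4 + 1/(15664 + 23390640)) = 39524 + √(4 + 1/23406304) = 39524 + √(93625217/23406304) = 39524 + √136963768197998/5851576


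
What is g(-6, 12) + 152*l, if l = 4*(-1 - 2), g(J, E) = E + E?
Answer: -1800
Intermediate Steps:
g(J, E) = 2*E
l = -12 (l = 4*(-3) = -12)
g(-6, 12) + 152*l = 2*12 + 152*(-12) = 24 - 1824 = -1800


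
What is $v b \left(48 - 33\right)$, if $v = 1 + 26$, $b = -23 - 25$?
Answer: $-19440$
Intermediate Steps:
$b = -48$
$v = 27$
$v b \left(48 - 33\right) = 27 \left(- 48 \left(48 - 33\right)\right) = 27 \left(\left(-48\right) 15\right) = 27 \left(-720\right) = -19440$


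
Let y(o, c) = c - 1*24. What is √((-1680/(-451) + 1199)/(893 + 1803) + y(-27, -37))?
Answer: 3*I*√2486751411122/607948 ≈ 7.7816*I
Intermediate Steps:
y(o, c) = -24 + c (y(o, c) = c - 24 = -24 + c)
√((-1680/(-451) + 1199)/(893 + 1803) + y(-27, -37)) = √((-1680/(-451) + 1199)/(893 + 1803) + (-24 - 37)) = √((-1680*(-1/451) + 1199)/2696 - 61) = √((1680/451 + 1199)*(1/2696) - 61) = √((542429/451)*(1/2696) - 61) = √(542429/1215896 - 61) = √(-73627227/1215896) = 3*I*√2486751411122/607948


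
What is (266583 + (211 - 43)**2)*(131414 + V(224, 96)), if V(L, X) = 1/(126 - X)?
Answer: 387417769249/10 ≈ 3.8742e+10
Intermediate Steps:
(266583 + (211 - 43)**2)*(131414 + V(224, 96)) = (266583 + (211 - 43)**2)*(131414 - 1/(-126 + 96)) = (266583 + 168**2)*(131414 - 1/(-30)) = (266583 + 28224)*(131414 - 1*(-1/30)) = 294807*(131414 + 1/30) = 294807*(3942421/30) = 387417769249/10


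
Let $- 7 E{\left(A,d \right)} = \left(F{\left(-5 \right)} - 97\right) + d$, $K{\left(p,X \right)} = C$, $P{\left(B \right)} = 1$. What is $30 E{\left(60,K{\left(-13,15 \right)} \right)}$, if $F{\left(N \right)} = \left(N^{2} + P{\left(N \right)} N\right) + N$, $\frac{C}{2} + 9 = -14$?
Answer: $\frac{3840}{7} \approx 548.57$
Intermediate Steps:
$C = -46$ ($C = -18 + 2 \left(-14\right) = -18 - 28 = -46$)
$K{\left(p,X \right)} = -46$
$F{\left(N \right)} = N^{2} + 2 N$ ($F{\left(N \right)} = \left(N^{2} + 1 N\right) + N = \left(N^{2} + N\right) + N = \left(N + N^{2}\right) + N = N^{2} + 2 N$)
$E{\left(A,d \right)} = \frac{82}{7} - \frac{d}{7}$ ($E{\left(A,d \right)} = - \frac{\left(- 5 \left(2 - 5\right) - 97\right) + d}{7} = - \frac{\left(\left(-5\right) \left(-3\right) - 97\right) + d}{7} = - \frac{\left(15 - 97\right) + d}{7} = - \frac{-82 + d}{7} = \frac{82}{7} - \frac{d}{7}$)
$30 E{\left(60,K{\left(-13,15 \right)} \right)} = 30 \left(\frac{82}{7} - - \frac{46}{7}\right) = 30 \left(\frac{82}{7} + \frac{46}{7}\right) = 30 \cdot \frac{128}{7} = \frac{3840}{7}$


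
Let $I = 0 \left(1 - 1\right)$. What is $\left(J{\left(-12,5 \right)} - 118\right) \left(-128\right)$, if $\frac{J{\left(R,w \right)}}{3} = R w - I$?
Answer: $38144$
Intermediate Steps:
$I = 0$ ($I = 0 \cdot 0 = 0$)
$J{\left(R,w \right)} = 3 R w$ ($J{\left(R,w \right)} = 3 \left(R w - 0\right) = 3 \left(R w + 0\right) = 3 R w$)
$\left(J{\left(-12,5 \right)} - 118\right) \left(-128\right) = \left(3 \left(-12\right) 5 - 118\right) \left(-128\right) = \left(-180 - 118\right) \left(-128\right) = \left(-298\right) \left(-128\right) = 38144$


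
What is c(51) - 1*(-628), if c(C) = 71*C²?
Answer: 185299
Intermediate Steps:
c(51) - 1*(-628) = 71*51² - 1*(-628) = 71*2601 + 628 = 184671 + 628 = 185299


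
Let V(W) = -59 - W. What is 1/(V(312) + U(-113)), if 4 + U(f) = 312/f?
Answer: -113/42687 ≈ -0.0026472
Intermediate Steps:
U(f) = -4 + 312/f
1/(V(312) + U(-113)) = 1/((-59 - 1*312) + (-4 + 312/(-113))) = 1/((-59 - 312) + (-4 + 312*(-1/113))) = 1/(-371 + (-4 - 312/113)) = 1/(-371 - 764/113) = 1/(-42687/113) = -113/42687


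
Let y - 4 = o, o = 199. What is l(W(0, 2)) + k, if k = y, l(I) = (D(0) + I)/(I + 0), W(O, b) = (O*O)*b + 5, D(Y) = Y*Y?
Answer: 204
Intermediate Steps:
D(Y) = Y²
W(O, b) = 5 + b*O² (W(O, b) = O²*b + 5 = b*O² + 5 = 5 + b*O²)
l(I) = 1 (l(I) = (0² + I)/(I + 0) = (0 + I)/I = I/I = 1)
y = 203 (y = 4 + 199 = 203)
k = 203
l(W(0, 2)) + k = 1 + 203 = 204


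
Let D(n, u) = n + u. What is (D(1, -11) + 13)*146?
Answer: 438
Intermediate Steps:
(D(1, -11) + 13)*146 = ((1 - 11) + 13)*146 = (-10 + 13)*146 = 3*146 = 438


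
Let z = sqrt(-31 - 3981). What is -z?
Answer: -2*I*sqrt(1003) ≈ -63.34*I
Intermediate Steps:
z = 2*I*sqrt(1003) (z = sqrt(-4012) = 2*I*sqrt(1003) ≈ 63.34*I)
-z = -2*I*sqrt(1003)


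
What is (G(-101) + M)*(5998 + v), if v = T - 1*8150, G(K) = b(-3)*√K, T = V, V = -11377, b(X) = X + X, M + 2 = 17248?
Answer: -233321134 + 81174*I*√101 ≈ -2.3332e+8 + 8.1579e+5*I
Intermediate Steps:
M = 17246 (M = -2 + 17248 = 17246)
b(X) = 2*X
T = -11377
G(K) = -6*√K (G(K) = (2*(-3))*√K = -6*√K)
v = -19527 (v = -11377 - 1*8150 = -11377 - 8150 = -19527)
(G(-101) + M)*(5998 + v) = (-6*I*√101 + 17246)*(5998 - 19527) = (-6*I*√101 + 17246)*(-13529) = (17246 - 6*I*√101)*(-13529) = -233321134 + 81174*I*√101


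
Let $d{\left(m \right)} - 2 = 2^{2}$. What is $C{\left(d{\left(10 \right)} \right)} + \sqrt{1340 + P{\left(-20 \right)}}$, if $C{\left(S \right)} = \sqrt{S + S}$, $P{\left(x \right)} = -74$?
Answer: $\sqrt{1266} + 2 \sqrt{3} \approx 39.045$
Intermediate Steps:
$d{\left(m \right)} = 6$ ($d{\left(m \right)} = 2 + 2^{2} = 2 + 4 = 6$)
$C{\left(S \right)} = \sqrt{2} \sqrt{S}$ ($C{\left(S \right)} = \sqrt{2 S} = \sqrt{2} \sqrt{S}$)
$C{\left(d{\left(10 \right)} \right)} + \sqrt{1340 + P{\left(-20 \right)}} = \sqrt{2} \sqrt{6} + \sqrt{1340 - 74} = 2 \sqrt{3} + \sqrt{1266} = \sqrt{1266} + 2 \sqrt{3}$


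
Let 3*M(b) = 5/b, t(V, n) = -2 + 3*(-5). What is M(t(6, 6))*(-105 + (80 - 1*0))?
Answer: 125/51 ≈ 2.4510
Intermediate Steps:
t(V, n) = -17 (t(V, n) = -2 - 15 = -17)
M(b) = 5/(3*b) (M(b) = (5/b)/3 = 5/(3*b))
M(t(6, 6))*(-105 + (80 - 1*0)) = ((5/3)/(-17))*(-105 + (80 - 1*0)) = ((5/3)*(-1/17))*(-105 + (80 + 0)) = -5*(-105 + 80)/51 = -5/51*(-25) = 125/51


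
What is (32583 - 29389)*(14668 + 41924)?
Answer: 180754848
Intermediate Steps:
(32583 - 29389)*(14668 + 41924) = 3194*56592 = 180754848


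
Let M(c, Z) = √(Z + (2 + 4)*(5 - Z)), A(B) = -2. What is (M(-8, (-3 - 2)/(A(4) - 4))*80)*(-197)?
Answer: -7880*√930/3 ≈ -80103.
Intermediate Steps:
M(c, Z) = √(30 - 5*Z) (M(c, Z) = √(Z + 6*(5 - Z)) = √(Z + (30 - 6*Z)) = √(30 - 5*Z))
(M(-8, (-3 - 2)/(A(4) - 4))*80)*(-197) = (√(30 - 5*(-3 - 2)/(-2 - 4))*80)*(-197) = (√(30 - (-25)/(-6))*80)*(-197) = (√(30 - (-25)*(-1)/6)*80)*(-197) = (√(30 - 5*⅚)*80)*(-197) = (√(30 - 25/6)*80)*(-197) = (√(155/6)*80)*(-197) = ((√930/6)*80)*(-197) = (40*√930/3)*(-197) = -7880*√930/3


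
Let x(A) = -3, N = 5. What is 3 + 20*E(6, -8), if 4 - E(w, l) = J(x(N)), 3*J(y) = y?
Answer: 103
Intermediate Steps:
J(y) = y/3
E(w, l) = 5 (E(w, l) = 4 - (-3)/3 = 4 - 1*(-1) = 4 + 1 = 5)
3 + 20*E(6, -8) = 3 + 20*5 = 3 + 100 = 103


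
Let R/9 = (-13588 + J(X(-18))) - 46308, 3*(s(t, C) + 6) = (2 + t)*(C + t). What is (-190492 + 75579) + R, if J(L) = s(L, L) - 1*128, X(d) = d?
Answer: -653455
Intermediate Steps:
s(t, C) = -6 + (2 + t)*(C + t)/3 (s(t, C) = -6 + ((2 + t)*(C + t))/3 = -6 + (2 + t)*(C + t)/3)
J(L) = -134 + 2*L²/3 + 4*L/3 (J(L) = (-6 + L²/3 + 2*L/3 + 2*L/3 + L*L/3) - 1*128 = (-6 + L²/3 + 2*L/3 + 2*L/3 + L²/3) - 128 = (-6 + 2*L²/3 + 4*L/3) - 128 = -134 + 2*L²/3 + 4*L/3)
R = -538542 (R = 9*((-13588 + (-134 + (⅔)*(-18)² + (4/3)*(-18))) - 46308) = 9*((-13588 + (-134 + (⅔)*324 - 24)) - 46308) = 9*((-13588 + (-134 + 216 - 24)) - 46308) = 9*((-13588 + 58) - 46308) = 9*(-13530 - 46308) = 9*(-59838) = -538542)
(-190492 + 75579) + R = (-190492 + 75579) - 538542 = -114913 - 538542 = -653455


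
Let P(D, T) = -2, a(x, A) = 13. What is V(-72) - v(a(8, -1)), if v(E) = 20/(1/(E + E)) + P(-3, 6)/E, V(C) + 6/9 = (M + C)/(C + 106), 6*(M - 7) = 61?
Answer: -461559/884 ≈ -522.13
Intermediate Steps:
M = 103/6 (M = 7 + (1/6)*61 = 7 + 61/6 = 103/6 ≈ 17.167)
V(C) = -2/3 + (103/6 + C)/(106 + C) (V(C) = -2/3 + (103/6 + C)/(C + 106) = -2/3 + (103/6 + C)/(106 + C))
v(E) = -2/E + 40*E (v(E) = 20/(1/(E + E)) - 2/E = 20/(1/(2*E)) - 2/E = 20/((1/(2*E))) - 2/E = 20*(2*E) - 2/E = 40*E - 2/E = -2/E + 40*E)
V(-72) - v(a(8, -1)) = (-321 + 2*(-72))/(6*(106 - 72)) - (-2/13 + 40*13) = (1/6)*(-321 - 144)/34 - (-2*1/13 + 520) = (1/6)*(1/34)*(-465) - (-2/13 + 520) = -155/68 - 1*6758/13 = -155/68 - 6758/13 = -461559/884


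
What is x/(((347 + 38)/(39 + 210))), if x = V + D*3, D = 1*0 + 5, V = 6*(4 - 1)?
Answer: 747/35 ≈ 21.343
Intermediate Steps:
V = 18 (V = 6*3 = 18)
D = 5 (D = 0 + 5 = 5)
x = 33 (x = 18 + 5*3 = 18 + 15 = 33)
x/(((347 + 38)/(39 + 210))) = 33/(((347 + 38)/(39 + 210))) = 33/((385/249)) = 33/((385*(1/249))) = 33/(385/249) = 33*(249/385) = 747/35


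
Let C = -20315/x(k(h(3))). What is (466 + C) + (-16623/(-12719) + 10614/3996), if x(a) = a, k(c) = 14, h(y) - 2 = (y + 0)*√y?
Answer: -4155412711/4235427 ≈ -981.11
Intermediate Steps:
h(y) = 2 + y^(3/2) (h(y) = 2 + (y + 0)*√y = 2 + y*√y = 2 + y^(3/2))
C = -20315/14 ≈ -1451.1
(466 + C) + (-16623/(-12719) + 10614/3996) = (466 - 20315/14) + (-16623/(-12719) + 10614/3996) = -13791/14 + (-16623*(-1/12719) + 10614*(1/3996)) = -13791/14 + (16623/12719 + 1769/666) = -13791/14 + 33570829/8470854 = -4155412711/4235427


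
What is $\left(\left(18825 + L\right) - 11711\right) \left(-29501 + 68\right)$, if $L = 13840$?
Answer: $-616739082$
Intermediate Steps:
$\left(\left(18825 + L\right) - 11711\right) \left(-29501 + 68\right) = \left(\left(18825 + 13840\right) - 11711\right) \left(-29501 + 68\right) = \left(32665 - 11711\right) \left(-29433\right) = 20954 \left(-29433\right) = -616739082$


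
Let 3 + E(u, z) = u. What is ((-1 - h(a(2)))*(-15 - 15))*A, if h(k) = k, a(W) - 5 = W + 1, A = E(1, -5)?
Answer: -540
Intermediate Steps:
E(u, z) = -3 + u
A = -2 (A = -3 + 1 = -2)
a(W) = 6 + W (a(W) = 5 + (W + 1) = 5 + (1 + W) = 6 + W)
((-1 - h(a(2)))*(-15 - 15))*A = ((-1 - (6 + 2))*(-15 - 15))*(-2) = ((-1 - 1*8)*(-30))*(-2) = ((-1 - 8)*(-30))*(-2) = -9*(-30)*(-2) = 270*(-2) = -540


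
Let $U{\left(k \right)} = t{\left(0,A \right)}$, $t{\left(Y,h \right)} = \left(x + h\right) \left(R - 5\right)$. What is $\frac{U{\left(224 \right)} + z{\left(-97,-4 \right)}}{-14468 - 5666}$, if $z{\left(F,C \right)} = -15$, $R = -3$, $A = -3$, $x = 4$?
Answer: $\frac{23}{20134} \approx 0.0011423$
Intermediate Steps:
$t{\left(Y,h \right)} = -32 - 8 h$ ($t{\left(Y,h \right)} = \left(4 + h\right) \left(-3 - 5\right) = \left(4 + h\right) \left(-8\right) = -32 - 8 h$)
$U{\left(k \right)} = -8$ ($U{\left(k \right)} = -32 - -24 = -32 + 24 = -8$)
$\frac{U{\left(224 \right)} + z{\left(-97,-4 \right)}}{-14468 - 5666} = \frac{-8 - 15}{-14468 - 5666} = - \frac{23}{-20134} = \left(-23\right) \left(- \frac{1}{20134}\right) = \frac{23}{20134}$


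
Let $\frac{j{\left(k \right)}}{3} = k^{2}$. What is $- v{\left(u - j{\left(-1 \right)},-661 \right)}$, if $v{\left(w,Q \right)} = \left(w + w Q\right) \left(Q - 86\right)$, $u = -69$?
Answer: $35497440$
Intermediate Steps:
$j{\left(k \right)} = 3 k^{2}$
$v{\left(w,Q \right)} = \left(-86 + Q\right) \left(w + Q w\right)$ ($v{\left(w,Q \right)} = \left(w + Q w\right) \left(-86 + Q\right) = \left(-86 + Q\right) \left(w + Q w\right)$)
$- v{\left(u - j{\left(-1 \right)},-661 \right)} = - \left(-69 - 3 \left(-1\right)^{2}\right) \left(-86 + \left(-661\right)^{2} - -56185\right) = - \left(-69 - 3 \cdot 1\right) \left(-86 + 436921 + 56185\right) = - \left(-69 - 3\right) 493020 = - \left(-72\right) 493020 = \left(-1\right) \left(-35497440\right) = 35497440$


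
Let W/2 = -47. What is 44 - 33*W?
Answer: 3146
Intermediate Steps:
W = -94 (W = 2*(-47) = -94)
44 - 33*W = 44 - 33*(-94) = 44 + 3102 = 3146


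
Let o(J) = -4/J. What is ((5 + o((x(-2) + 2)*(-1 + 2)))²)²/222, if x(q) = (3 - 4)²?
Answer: 14641/17982 ≈ 0.81420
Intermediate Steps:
x(q) = 1 (x(q) = (-1)² = 1)
((5 + o((x(-2) + 2)*(-1 + 2)))²)²/222 = ((5 - 4*1/((1 + 2)*(-1 + 2)))²)²/222 = ((5 - 4/(3*1))²)²*(1/222) = ((5 - 4/3)²)²*(1/222) = ((11/3)²)²*(1/222) = (121/9)²*(1/222) = (14641/81)*(1/222) = 14641/17982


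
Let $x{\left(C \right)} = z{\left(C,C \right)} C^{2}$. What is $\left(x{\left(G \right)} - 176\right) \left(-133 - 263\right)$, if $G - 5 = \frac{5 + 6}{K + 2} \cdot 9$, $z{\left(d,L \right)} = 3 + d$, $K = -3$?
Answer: $318483792$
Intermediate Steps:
$G = -94$ ($G = 5 + \frac{5 + 6}{-3 + 2} \cdot 9 = 5 + \frac{11}{-1} \cdot 9 = 5 + 11 \left(-1\right) 9 = 5 - 99 = -94$)
$x{\left(C \right)} = C^{2} \left(3 + C\right)$ ($x{\left(C \right)} = \left(3 + C\right) C^{2} = C^{2} \left(3 + C\right)$)
$\left(x{\left(G \right)} - 176\right) \left(-133 - 263\right) = \left(\left(-94\right)^{2} \left(3 - 94\right) - 176\right) \left(-133 - 263\right) = \left(8836 \left(-91\right) - 176\right) \left(-396\right) = \left(-804076 - 176\right) \left(-396\right) = \left(-804252\right) \left(-396\right) = 318483792$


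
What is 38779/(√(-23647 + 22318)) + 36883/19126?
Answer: 36883/19126 - 38779*I*√1329/1329 ≈ 1.9284 - 1063.7*I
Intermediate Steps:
38779/(√(-23647 + 22318)) + 36883/19126 = 38779/(√(-1329)) + 36883*(1/19126) = 38779/((I*√1329)) + 36883/19126 = 38779*(-I*√1329/1329) + 36883/19126 = -38779*I*√1329/1329 + 36883/19126 = 36883/19126 - 38779*I*√1329/1329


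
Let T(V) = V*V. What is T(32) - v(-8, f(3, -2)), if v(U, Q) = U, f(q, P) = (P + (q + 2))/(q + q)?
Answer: 1032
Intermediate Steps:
T(V) = V**2
f(q, P) = (2 + P + q)/(2*q) (f(q, P) = (P + (2 + q))/((2*q)) = (2 + P + q)*(1/(2*q)) = (2 + P + q)/(2*q))
T(32) - v(-8, f(3, -2)) = 32**2 - 1*(-8) = 1024 + 8 = 1032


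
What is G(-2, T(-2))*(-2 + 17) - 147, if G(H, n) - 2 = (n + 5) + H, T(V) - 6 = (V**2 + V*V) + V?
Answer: 108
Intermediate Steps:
T(V) = 6 + V + 2*V**2 (T(V) = 6 + ((V**2 + V*V) + V) = 6 + ((V**2 + V**2) + V) = 6 + (2*V**2 + V) = 6 + (V + 2*V**2) = 6 + V + 2*V**2)
G(H, n) = 7 + H + n (G(H, n) = 2 + ((n + 5) + H) = 2 + ((5 + n) + H) = 2 + (5 + H + n) = 7 + H + n)
G(-2, T(-2))*(-2 + 17) - 147 = (7 - 2 + (6 - 2 + 2*(-2)**2))*(-2 + 17) - 147 = (7 - 2 + (6 - 2 + 2*4))*15 - 147 = (7 - 2 + (6 - 2 + 8))*15 - 147 = (7 - 2 + 12)*15 - 147 = 17*15 - 147 = 255 - 147 = 108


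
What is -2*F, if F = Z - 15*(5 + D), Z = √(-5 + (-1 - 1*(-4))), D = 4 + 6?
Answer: 450 - 2*I*√2 ≈ 450.0 - 2.8284*I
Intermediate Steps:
D = 10
Z = I*√2 (Z = √(-5 + (-1 + 4)) = √(-5 + 3) = √(-2) = I*√2 ≈ 1.4142*I)
F = -225 + I*√2 (F = I*√2 - 15*(5 + 10) = I*√2 - 15*15 = I*√2 - 5*45 = I*√2 - 225 = -225 + I*√2 ≈ -225.0 + 1.4142*I)
-2*F = -2*(-225 + I*√2) = 450 - 2*I*√2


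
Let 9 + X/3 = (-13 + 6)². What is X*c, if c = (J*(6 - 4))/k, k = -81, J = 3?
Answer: -80/9 ≈ -8.8889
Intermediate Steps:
c = -2/27 (c = (3*(6 - 4))/(-81) = (3*2)*(-1/81) = 6*(-1/81) = -2/27 ≈ -0.074074)
X = 120 (X = -27 + 3*(-13 + 6)² = -27 + 3*(-7)² = -27 + 3*49 = -27 + 147 = 120)
X*c = 120*(-2/27) = -80/9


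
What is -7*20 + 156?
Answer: 16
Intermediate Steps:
-7*20 + 156 = -140 + 156 = 16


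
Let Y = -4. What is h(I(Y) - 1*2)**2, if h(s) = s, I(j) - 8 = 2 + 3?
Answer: 121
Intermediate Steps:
I(j) = 13 (I(j) = 8 + (2 + 3) = 8 + 5 = 13)
h(I(Y) - 1*2)**2 = (13 - 1*2)**2 = (13 - 2)**2 = 11**2 = 121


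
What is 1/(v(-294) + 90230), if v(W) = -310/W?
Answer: 147/13263965 ≈ 1.1083e-5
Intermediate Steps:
1/(v(-294) + 90230) = 1/(-310/(-294) + 90230) = 1/(-310*(-1/294) + 90230) = 1/(155/147 + 90230) = 1/(13263965/147) = 147/13263965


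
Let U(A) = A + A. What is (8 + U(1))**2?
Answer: 100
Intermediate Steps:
U(A) = 2*A
(8 + U(1))**2 = (8 + 2*1)**2 = (8 + 2)**2 = 10**2 = 100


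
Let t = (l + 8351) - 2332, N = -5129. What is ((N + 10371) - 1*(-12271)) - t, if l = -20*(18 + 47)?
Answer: 12794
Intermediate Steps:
l = -1300 (l = -20*65 = -1300)
t = 4719 (t = (-1300 + 8351) - 2332 = 7051 - 2332 = 4719)
((N + 10371) - 1*(-12271)) - t = ((-5129 + 10371) - 1*(-12271)) - 1*4719 = (5242 + 12271) - 4719 = 17513 - 4719 = 12794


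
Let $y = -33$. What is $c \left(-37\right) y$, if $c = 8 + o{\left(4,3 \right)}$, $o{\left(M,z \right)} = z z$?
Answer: $20757$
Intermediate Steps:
$o{\left(M,z \right)} = z^{2}$
$c = 17$ ($c = 8 + 3^{2} = 8 + 9 = 17$)
$c \left(-37\right) y = 17 \left(-37\right) \left(-33\right) = \left(-629\right) \left(-33\right) = 20757$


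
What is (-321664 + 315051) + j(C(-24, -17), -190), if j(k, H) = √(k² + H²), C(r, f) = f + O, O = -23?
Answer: -6613 + 10*√377 ≈ -6418.8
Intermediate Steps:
C(r, f) = -23 + f (C(r, f) = f - 23 = -23 + f)
j(k, H) = √(H² + k²)
(-321664 + 315051) + j(C(-24, -17), -190) = (-321664 + 315051) + √((-190)² + (-23 - 17)²) = -6613 + √(36100 + (-40)²) = -6613 + √(36100 + 1600) = -6613 + √37700 = -6613 + 10*√377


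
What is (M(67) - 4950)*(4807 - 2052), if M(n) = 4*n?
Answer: -12898910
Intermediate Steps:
(M(67) - 4950)*(4807 - 2052) = (4*67 - 4950)*(4807 - 2052) = (268 - 4950)*2755 = -4682*2755 = -12898910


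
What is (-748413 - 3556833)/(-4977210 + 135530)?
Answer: 2152623/2420840 ≈ 0.88920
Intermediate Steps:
(-748413 - 3556833)/(-4977210 + 135530) = -4305246/(-4841680) = -4305246*(-1/4841680) = 2152623/2420840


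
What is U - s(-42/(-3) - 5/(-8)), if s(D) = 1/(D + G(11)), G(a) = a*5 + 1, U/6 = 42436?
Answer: 143858032/565 ≈ 2.5462e+5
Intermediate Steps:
U = 254616 (U = 6*42436 = 254616)
G(a) = 1 + 5*a (G(a) = 5*a + 1 = 1 + 5*a)
s(D) = 1/(56 + D) (s(D) = 1/(D + (1 + 5*11)) = 1/(D + (1 + 55)) = 1/(D + 56) = 1/(56 + D))
U - s(-42/(-3) - 5/(-8)) = 254616 - 1/(56 + (-42/(-3) - 5/(-8))) = 254616 - 1/(56 + (-42*(-⅓) - 5*(-⅛))) = 254616 - 1/(56 + (14 + 5/8)) = 254616 - 1/(56 + 117/8) = 254616 - 1/565/8 = 254616 - 1*8/565 = 254616 - 8/565 = 143858032/565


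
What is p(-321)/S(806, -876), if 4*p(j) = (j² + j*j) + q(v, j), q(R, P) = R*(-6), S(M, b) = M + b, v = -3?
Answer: -10305/14 ≈ -736.07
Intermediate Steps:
q(R, P) = -6*R
p(j) = 9/2 + j²/2 (p(j) = ((j² + j*j) - 6*(-3))/4 = ((j² + j²) + 18)/4 = (2*j² + 18)/4 = (18 + 2*j²)/4 = 9/2 + j²/2)
p(-321)/S(806, -876) = (9/2 + (½)*(-321)²)/(806 - 876) = (9/2 + (½)*103041)/(-70) = (9/2 + 103041/2)*(-1/70) = 51525*(-1/70) = -10305/14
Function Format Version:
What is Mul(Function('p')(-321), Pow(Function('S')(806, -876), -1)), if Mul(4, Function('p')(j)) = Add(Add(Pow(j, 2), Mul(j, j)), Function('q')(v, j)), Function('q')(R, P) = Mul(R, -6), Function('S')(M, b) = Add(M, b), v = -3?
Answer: Rational(-10305, 14) ≈ -736.07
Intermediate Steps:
Function('q')(R, P) = Mul(-6, R)
Function('p')(j) = Add(Rational(9, 2), Mul(Rational(1, 2), Pow(j, 2))) (Function('p')(j) = Mul(Rational(1, 4), Add(Add(Pow(j, 2), Mul(j, j)), Mul(-6, -3))) = Mul(Rational(1, 4), Add(Add(Pow(j, 2), Pow(j, 2)), 18)) = Mul(Rational(1, 4), Add(Mul(2, Pow(j, 2)), 18)) = Mul(Rational(1, 4), Add(18, Mul(2, Pow(j, 2)))) = Add(Rational(9, 2), Mul(Rational(1, 2), Pow(j, 2))))
Mul(Function('p')(-321), Pow(Function('S')(806, -876), -1)) = Mul(Add(Rational(9, 2), Mul(Rational(1, 2), Pow(-321, 2))), Pow(Add(806, -876), -1)) = Mul(Add(Rational(9, 2), Mul(Rational(1, 2), 103041)), Pow(-70, -1)) = Mul(Add(Rational(9, 2), Rational(103041, 2)), Rational(-1, 70)) = Mul(51525, Rational(-1, 70)) = Rational(-10305, 14)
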